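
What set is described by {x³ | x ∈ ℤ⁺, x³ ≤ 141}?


Checking each candidate:
Condition: positive perfect cubes ≤ 141
Result = {1, 8, 27, 64, 125}

{1, 8, 27, 64, 125}


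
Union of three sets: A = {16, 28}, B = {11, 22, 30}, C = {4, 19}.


A ∪ B = {11, 16, 22, 28, 30}
(A ∪ B) ∪ C = {4, 11, 16, 19, 22, 28, 30}

A ∪ B ∪ C = {4, 11, 16, 19, 22, 28, 30}


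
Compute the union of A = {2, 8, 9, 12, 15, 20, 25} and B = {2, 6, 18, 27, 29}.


A ∪ B = all elements in A or B (or both)
A = {2, 8, 9, 12, 15, 20, 25}
B = {2, 6, 18, 27, 29}
A ∪ B = {2, 6, 8, 9, 12, 15, 18, 20, 25, 27, 29}

A ∪ B = {2, 6, 8, 9, 12, 15, 18, 20, 25, 27, 29}


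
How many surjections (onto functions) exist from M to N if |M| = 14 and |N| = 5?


n = |M| = 14, k = |N| = 5. Surjections via inclusion-exclusion:
S(n,k) = Σ(-1)^i × C(k,i) × (k-i)^n, i=0 to k
i=0: (-1)^0×C(5,0)×5^14 = 6103515625
i=1: (-1)^1×C(5,1)×4^14 = -1342177280
i=2: (-1)^2×C(5,2)×3^14 = 47829690
i=3: (-1)^3×C(5,3)×2^14 = -163840
i=4: (-1)^4×C(5,4)×1^14 = 5
i=5: (-1)^5×C(5,5)×0^14 = 0
Total = 4809004200

Number of surjections = 4809004200


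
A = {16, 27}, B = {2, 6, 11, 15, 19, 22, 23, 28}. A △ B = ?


A △ B = (A \ B) ∪ (B \ A) = elements in exactly one of A or B
A \ B = {16, 27}
B \ A = {2, 6, 11, 15, 19, 22, 23, 28}
A △ B = {2, 6, 11, 15, 16, 19, 22, 23, 27, 28}

A △ B = {2, 6, 11, 15, 16, 19, 22, 23, 27, 28}


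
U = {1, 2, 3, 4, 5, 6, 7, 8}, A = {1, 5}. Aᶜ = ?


Aᶜ = U \ A = elements in U but not in A
U = {1, 2, 3, 4, 5, 6, 7, 8}
A = {1, 5}
Aᶜ = {2, 3, 4, 6, 7, 8}

Aᶜ = {2, 3, 4, 6, 7, 8}


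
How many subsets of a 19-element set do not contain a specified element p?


Subsets of A avoiding p are subsets of A \ {p}, which has 18 elements.
Count = 2^(n-1) = 2^18
= 262144

Number of subsets avoiding p = 262144


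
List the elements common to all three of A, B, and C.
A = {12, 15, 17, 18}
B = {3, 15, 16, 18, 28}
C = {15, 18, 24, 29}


A ∩ B = {15, 18}
(A ∩ B) ∩ C = {15, 18}

A ∩ B ∩ C = {15, 18}


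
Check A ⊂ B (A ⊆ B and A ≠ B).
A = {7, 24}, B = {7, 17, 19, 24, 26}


A ⊂ B requires: A ⊆ B AND A ≠ B.
A ⊆ B? Yes
A = B? No
A ⊂ B: Yes (A is a proper subset of B)

Yes, A ⊂ B


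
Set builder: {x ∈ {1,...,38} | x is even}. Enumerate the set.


Checking each candidate:
Condition: even numbers in {1,...,38}
Result = {2, 4, 6, 8, 10, 12, 14, 16, 18, 20, 22, 24, 26, 28, 30, 32, 34, 36, 38}

{2, 4, 6, 8, 10, 12, 14, 16, 18, 20, 22, 24, 26, 28, 30, 32, 34, 36, 38}


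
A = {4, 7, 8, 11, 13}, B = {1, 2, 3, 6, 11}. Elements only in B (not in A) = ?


A = {4, 7, 8, 11, 13}
B = {1, 2, 3, 6, 11}
Region: only in B (not in A)
Elements: {1, 2, 3, 6}

Elements only in B (not in A): {1, 2, 3, 6}


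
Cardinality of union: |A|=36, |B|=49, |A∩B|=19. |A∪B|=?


|A ∪ B| = |A| + |B| - |A ∩ B|
= 36 + 49 - 19
= 66

|A ∪ B| = 66


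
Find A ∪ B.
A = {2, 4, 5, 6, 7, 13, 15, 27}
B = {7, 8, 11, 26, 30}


A ∪ B = all elements in A or B (or both)
A = {2, 4, 5, 6, 7, 13, 15, 27}
B = {7, 8, 11, 26, 30}
A ∪ B = {2, 4, 5, 6, 7, 8, 11, 13, 15, 26, 27, 30}

A ∪ B = {2, 4, 5, 6, 7, 8, 11, 13, 15, 26, 27, 30}


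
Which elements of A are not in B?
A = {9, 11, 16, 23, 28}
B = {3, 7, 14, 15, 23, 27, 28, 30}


A \ B = elements in A but not in B
A = {9, 11, 16, 23, 28}
B = {3, 7, 14, 15, 23, 27, 28, 30}
Remove from A any elements in B
A \ B = {9, 11, 16}

A \ B = {9, 11, 16}


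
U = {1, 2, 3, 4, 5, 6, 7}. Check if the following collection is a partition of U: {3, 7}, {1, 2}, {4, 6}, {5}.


A partition requires: (1) non-empty parts, (2) pairwise disjoint, (3) union = U
Parts: {3, 7}, {1, 2}, {4, 6}, {5}
Union of parts: {1, 2, 3, 4, 5, 6, 7}
U = {1, 2, 3, 4, 5, 6, 7}
All non-empty? True
Pairwise disjoint? True
Covers U? True

Yes, valid partition


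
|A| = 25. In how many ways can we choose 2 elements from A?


C(n,k) = n! / (k!(n-k)!)
C(25,2) = 25! / (2!23!)
= 300

C(25,2) = 300


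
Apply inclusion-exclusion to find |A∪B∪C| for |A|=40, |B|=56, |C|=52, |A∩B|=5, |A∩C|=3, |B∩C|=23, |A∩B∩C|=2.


|A∪B∪C| = |A|+|B|+|C| - |A∩B|-|A∩C|-|B∩C| + |A∩B∩C|
= 40+56+52 - 5-3-23 + 2
= 148 - 31 + 2
= 119

|A ∪ B ∪ C| = 119


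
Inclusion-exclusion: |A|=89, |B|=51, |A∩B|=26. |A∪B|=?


|A ∪ B| = |A| + |B| - |A ∩ B|
= 89 + 51 - 26
= 114

|A ∪ B| = 114


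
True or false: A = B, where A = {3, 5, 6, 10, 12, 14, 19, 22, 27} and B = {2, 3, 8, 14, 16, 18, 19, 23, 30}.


Two sets are equal iff they have exactly the same elements.
A = {3, 5, 6, 10, 12, 14, 19, 22, 27}
B = {2, 3, 8, 14, 16, 18, 19, 23, 30}
Differences: {2, 5, 6, 8, 10, 12, 16, 18, 22, 23, 27, 30}
A ≠ B

No, A ≠ B


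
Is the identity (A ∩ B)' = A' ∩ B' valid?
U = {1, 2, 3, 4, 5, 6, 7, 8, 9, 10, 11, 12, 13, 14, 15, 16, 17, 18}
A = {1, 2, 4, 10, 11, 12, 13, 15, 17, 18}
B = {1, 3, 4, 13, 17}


LHS: A ∩ B = {1, 4, 13, 17}
(A ∩ B)' = U \ (A ∩ B) = {2, 3, 5, 6, 7, 8, 9, 10, 11, 12, 14, 15, 16, 18}
A' = {3, 5, 6, 7, 8, 9, 14, 16}, B' = {2, 5, 6, 7, 8, 9, 10, 11, 12, 14, 15, 16, 18}
Claimed RHS: A' ∩ B' = {5, 6, 7, 8, 9, 14, 16}
Identity is INVALID: LHS = {2, 3, 5, 6, 7, 8, 9, 10, 11, 12, 14, 15, 16, 18} but the RHS claimed here equals {5, 6, 7, 8, 9, 14, 16}. The correct form is (A ∩ B)' = A' ∪ B'.

Identity is invalid: (A ∩ B)' = {2, 3, 5, 6, 7, 8, 9, 10, 11, 12, 14, 15, 16, 18} but A' ∩ B' = {5, 6, 7, 8, 9, 14, 16}. The correct De Morgan law is (A ∩ B)' = A' ∪ B'.


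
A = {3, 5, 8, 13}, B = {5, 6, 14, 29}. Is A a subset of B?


A ⊆ B means every element of A is in B.
Elements in A not in B: {3, 8, 13}
So A ⊄ B.

No, A ⊄ B


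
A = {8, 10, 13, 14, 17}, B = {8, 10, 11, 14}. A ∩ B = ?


A ∩ B = elements in both A and B
A = {8, 10, 13, 14, 17}
B = {8, 10, 11, 14}
A ∩ B = {8, 10, 14}

A ∩ B = {8, 10, 14}


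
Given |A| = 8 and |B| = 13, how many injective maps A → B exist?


An injection sends each of |A| = 8 inputs to a distinct output in B.
# injections = |B|·(|B|-1)·…·(|B|-|A|+1) = 13! / (13 - 8)!
= 13 × 12 × 11 × 10 × 9 × 8 × 7 × 6
= 51891840

Number of injections = 51891840


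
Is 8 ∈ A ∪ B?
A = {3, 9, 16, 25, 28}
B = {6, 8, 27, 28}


A = {3, 9, 16, 25, 28}, B = {6, 8, 27, 28}
A ∪ B = all elements in A or B
A ∪ B = {3, 6, 8, 9, 16, 25, 27, 28}
Checking if 8 ∈ A ∪ B
8 is in A ∪ B → True

8 ∈ A ∪ B


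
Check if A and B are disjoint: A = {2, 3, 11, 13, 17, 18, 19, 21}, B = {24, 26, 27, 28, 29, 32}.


Disjoint means A ∩ B = ∅.
A ∩ B = ∅
A ∩ B = ∅, so A and B are disjoint.

Yes, A and B are disjoint


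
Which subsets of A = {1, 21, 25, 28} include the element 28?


A subset of A contains 28 iff the remaining 3 elements form any subset of A \ {28}.
Count: 2^(n-1) = 2^3 = 8
Subsets containing 28: {28}, {1, 28}, {21, 28}, {25, 28}, {1, 21, 28}, {1, 25, 28}, {21, 25, 28}, {1, 21, 25, 28}

Subsets containing 28 (8 total): {28}, {1, 28}, {21, 28}, {25, 28}, {1, 21, 28}, {1, 25, 28}, {21, 25, 28}, {1, 21, 25, 28}


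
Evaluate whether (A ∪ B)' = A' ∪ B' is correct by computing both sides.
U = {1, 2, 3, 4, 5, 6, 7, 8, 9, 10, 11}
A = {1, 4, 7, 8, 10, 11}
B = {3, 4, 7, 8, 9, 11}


LHS: A ∪ B = {1, 3, 4, 7, 8, 9, 10, 11}
(A ∪ B)' = U \ (A ∪ B) = {2, 5, 6}
A' = {2, 3, 5, 6, 9}, B' = {1, 2, 5, 6, 10}
Claimed RHS: A' ∪ B' = {1, 2, 3, 5, 6, 9, 10}
Identity is INVALID: LHS = {2, 5, 6} but the RHS claimed here equals {1, 2, 3, 5, 6, 9, 10}. The correct form is (A ∪ B)' = A' ∩ B'.

Identity is invalid: (A ∪ B)' = {2, 5, 6} but A' ∪ B' = {1, 2, 3, 5, 6, 9, 10}. The correct De Morgan law is (A ∪ B)' = A' ∩ B'.


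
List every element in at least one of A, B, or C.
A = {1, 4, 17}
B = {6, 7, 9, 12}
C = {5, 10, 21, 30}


A ∪ B = {1, 4, 6, 7, 9, 12, 17}
(A ∪ B) ∪ C = {1, 4, 5, 6, 7, 9, 10, 12, 17, 21, 30}

A ∪ B ∪ C = {1, 4, 5, 6, 7, 9, 10, 12, 17, 21, 30}


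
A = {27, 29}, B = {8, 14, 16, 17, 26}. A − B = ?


A \ B = elements in A but not in B
A = {27, 29}
B = {8, 14, 16, 17, 26}
Remove from A any elements in B
A \ B = {27, 29}

A \ B = {27, 29}


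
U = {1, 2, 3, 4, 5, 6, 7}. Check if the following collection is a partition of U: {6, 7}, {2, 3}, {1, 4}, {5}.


A partition requires: (1) non-empty parts, (2) pairwise disjoint, (3) union = U
Parts: {6, 7}, {2, 3}, {1, 4}, {5}
Union of parts: {1, 2, 3, 4, 5, 6, 7}
U = {1, 2, 3, 4, 5, 6, 7}
All non-empty? True
Pairwise disjoint? True
Covers U? True

Yes, valid partition


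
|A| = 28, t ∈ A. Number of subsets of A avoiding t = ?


Subsets of A avoiding t are subsets of A \ {t}, which has 27 elements.
Count = 2^(n-1) = 2^27
= 134217728

Number of subsets avoiding t = 134217728


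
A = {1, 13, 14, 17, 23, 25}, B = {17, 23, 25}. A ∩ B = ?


A ∩ B = elements in both A and B
A = {1, 13, 14, 17, 23, 25}
B = {17, 23, 25}
A ∩ B = {17, 23, 25}

A ∩ B = {17, 23, 25}


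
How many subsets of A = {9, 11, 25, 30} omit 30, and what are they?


A subset of A that omits 30 is a subset of A \ {30}, so there are 2^(n-1) = 2^3 = 8 of them.
Subsets excluding 30: ∅, {9}, {11}, {25}, {9, 11}, {9, 25}, {11, 25}, {9, 11, 25}

Subsets excluding 30 (8 total): ∅, {9}, {11}, {25}, {9, 11}, {9, 25}, {11, 25}, {9, 11, 25}


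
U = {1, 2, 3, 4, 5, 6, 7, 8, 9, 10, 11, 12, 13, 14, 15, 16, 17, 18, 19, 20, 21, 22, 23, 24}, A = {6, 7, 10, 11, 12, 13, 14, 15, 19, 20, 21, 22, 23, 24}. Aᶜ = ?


Aᶜ = U \ A = elements in U but not in A
U = {1, 2, 3, 4, 5, 6, 7, 8, 9, 10, 11, 12, 13, 14, 15, 16, 17, 18, 19, 20, 21, 22, 23, 24}
A = {6, 7, 10, 11, 12, 13, 14, 15, 19, 20, 21, 22, 23, 24}
Aᶜ = {1, 2, 3, 4, 5, 8, 9, 16, 17, 18}

Aᶜ = {1, 2, 3, 4, 5, 8, 9, 16, 17, 18}


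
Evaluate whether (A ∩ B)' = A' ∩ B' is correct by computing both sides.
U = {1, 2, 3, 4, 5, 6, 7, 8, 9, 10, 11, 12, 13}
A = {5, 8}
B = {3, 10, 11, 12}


LHS: A ∩ B = ∅
(A ∩ B)' = U \ (A ∩ B) = {1, 2, 3, 4, 5, 6, 7, 8, 9, 10, 11, 12, 13}
A' = {1, 2, 3, 4, 6, 7, 9, 10, 11, 12, 13}, B' = {1, 2, 4, 5, 6, 7, 8, 9, 13}
Claimed RHS: A' ∩ B' = {1, 2, 4, 6, 7, 9, 13}
Identity is INVALID: LHS = {1, 2, 3, 4, 5, 6, 7, 8, 9, 10, 11, 12, 13} but the RHS claimed here equals {1, 2, 4, 6, 7, 9, 13}. The correct form is (A ∩ B)' = A' ∪ B'.

Identity is invalid: (A ∩ B)' = {1, 2, 3, 4, 5, 6, 7, 8, 9, 10, 11, 12, 13} but A' ∩ B' = {1, 2, 4, 6, 7, 9, 13}. The correct De Morgan law is (A ∩ B)' = A' ∪ B'.


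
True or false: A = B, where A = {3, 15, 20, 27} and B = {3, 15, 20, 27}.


Two sets are equal iff they have exactly the same elements.
A = {3, 15, 20, 27}
B = {3, 15, 20, 27}
Same elements → A = B

Yes, A = B


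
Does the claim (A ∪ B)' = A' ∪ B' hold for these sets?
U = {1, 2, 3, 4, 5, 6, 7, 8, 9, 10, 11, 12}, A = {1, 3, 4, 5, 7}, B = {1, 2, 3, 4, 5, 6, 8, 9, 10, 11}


LHS: A ∪ B = {1, 2, 3, 4, 5, 6, 7, 8, 9, 10, 11}
(A ∪ B)' = U \ (A ∪ B) = {12}
A' = {2, 6, 8, 9, 10, 11, 12}, B' = {7, 12}
Claimed RHS: A' ∪ B' = {2, 6, 7, 8, 9, 10, 11, 12}
Identity is INVALID: LHS = {12} but the RHS claimed here equals {2, 6, 7, 8, 9, 10, 11, 12}. The correct form is (A ∪ B)' = A' ∩ B'.

Identity is invalid: (A ∪ B)' = {12} but A' ∪ B' = {2, 6, 7, 8, 9, 10, 11, 12}. The correct De Morgan law is (A ∪ B)' = A' ∩ B'.


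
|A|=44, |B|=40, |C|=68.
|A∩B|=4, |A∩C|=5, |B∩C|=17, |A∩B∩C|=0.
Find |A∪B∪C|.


|A∪B∪C| = |A|+|B|+|C| - |A∩B|-|A∩C|-|B∩C| + |A∩B∩C|
= 44+40+68 - 4-5-17 + 0
= 152 - 26 + 0
= 126

|A ∪ B ∪ C| = 126


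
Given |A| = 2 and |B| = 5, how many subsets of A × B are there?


A relation from A to B is any subset of A × B.
|A × B| = 2 × 5 = 10
# relations = 2^|A × B| = 2^10 = 1024

Number of relations = 1024


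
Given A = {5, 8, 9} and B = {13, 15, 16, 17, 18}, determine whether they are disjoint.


Disjoint means A ∩ B = ∅.
A ∩ B = ∅
A ∩ B = ∅, so A and B are disjoint.

Yes, A and B are disjoint


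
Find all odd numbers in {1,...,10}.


Checking each candidate:
Condition: odd numbers in {1,...,10}
Result = {1, 3, 5, 7, 9}

{1, 3, 5, 7, 9}


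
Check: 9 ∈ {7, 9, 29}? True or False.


A = {7, 9, 29}
Checking if 9 is in A
9 is in A → True

9 ∈ A


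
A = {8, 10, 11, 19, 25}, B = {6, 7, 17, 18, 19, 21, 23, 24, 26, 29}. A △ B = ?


A △ B = (A \ B) ∪ (B \ A) = elements in exactly one of A or B
A \ B = {8, 10, 11, 25}
B \ A = {6, 7, 17, 18, 21, 23, 24, 26, 29}
A △ B = {6, 7, 8, 10, 11, 17, 18, 21, 23, 24, 25, 26, 29}

A △ B = {6, 7, 8, 10, 11, 17, 18, 21, 23, 24, 25, 26, 29}


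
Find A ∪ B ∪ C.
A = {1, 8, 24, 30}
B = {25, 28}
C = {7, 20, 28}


A ∪ B = {1, 8, 24, 25, 28, 30}
(A ∪ B) ∪ C = {1, 7, 8, 20, 24, 25, 28, 30}

A ∪ B ∪ C = {1, 7, 8, 20, 24, 25, 28, 30}


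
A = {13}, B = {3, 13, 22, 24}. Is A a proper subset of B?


A ⊂ B requires: A ⊆ B AND A ≠ B.
A ⊆ B? Yes
A = B? No
A ⊂ B: Yes (A is a proper subset of B)

Yes, A ⊂ B


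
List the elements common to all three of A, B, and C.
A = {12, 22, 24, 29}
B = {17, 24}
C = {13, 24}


A ∩ B = {24}
(A ∩ B) ∩ C = {24}

A ∩ B ∩ C = {24}


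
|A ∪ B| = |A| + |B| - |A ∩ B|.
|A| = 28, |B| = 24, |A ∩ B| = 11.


|A ∪ B| = |A| + |B| - |A ∩ B|
= 28 + 24 - 11
= 41

|A ∪ B| = 41


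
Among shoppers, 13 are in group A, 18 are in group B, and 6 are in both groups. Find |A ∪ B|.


|A ∪ B| = |A| + |B| - |A ∩ B|
= 13 + 18 - 6
= 25

|A ∪ B| = 25


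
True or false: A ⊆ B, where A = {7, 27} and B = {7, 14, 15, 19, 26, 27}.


A ⊆ B means every element of A is in B.
All elements of A are in B.
So A ⊆ B.

Yes, A ⊆ B


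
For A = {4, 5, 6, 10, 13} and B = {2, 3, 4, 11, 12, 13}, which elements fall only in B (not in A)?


A = {4, 5, 6, 10, 13}
B = {2, 3, 4, 11, 12, 13}
Region: only in B (not in A)
Elements: {2, 3, 11, 12}

Elements only in B (not in A): {2, 3, 11, 12}


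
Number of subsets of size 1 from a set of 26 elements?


C(n,k) = n! / (k!(n-k)!)
C(26,1) = 26! / (1!25!)
= 26

C(26,1) = 26


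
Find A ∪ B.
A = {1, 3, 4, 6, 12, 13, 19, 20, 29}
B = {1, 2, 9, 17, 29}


A ∪ B = all elements in A or B (or both)
A = {1, 3, 4, 6, 12, 13, 19, 20, 29}
B = {1, 2, 9, 17, 29}
A ∪ B = {1, 2, 3, 4, 6, 9, 12, 13, 17, 19, 20, 29}

A ∪ B = {1, 2, 3, 4, 6, 9, 12, 13, 17, 19, 20, 29}


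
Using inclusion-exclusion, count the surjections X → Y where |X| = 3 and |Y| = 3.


n = |X| = 3, k = |Y| = 3. Surjections via inclusion-exclusion:
S(n,k) = Σ(-1)^i × C(k,i) × (k-i)^n, i=0 to k
i=0: (-1)^0×C(3,0)×3^3 = 27
i=1: (-1)^1×C(3,1)×2^3 = -24
i=2: (-1)^2×C(3,2)×1^3 = 3
i=3: (-1)^3×C(3,3)×0^3 = 0
Total = 6

Number of surjections = 6


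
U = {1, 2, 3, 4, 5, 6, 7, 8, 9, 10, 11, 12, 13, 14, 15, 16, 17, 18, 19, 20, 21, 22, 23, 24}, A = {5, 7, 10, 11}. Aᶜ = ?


Aᶜ = U \ A = elements in U but not in A
U = {1, 2, 3, 4, 5, 6, 7, 8, 9, 10, 11, 12, 13, 14, 15, 16, 17, 18, 19, 20, 21, 22, 23, 24}
A = {5, 7, 10, 11}
Aᶜ = {1, 2, 3, 4, 6, 8, 9, 12, 13, 14, 15, 16, 17, 18, 19, 20, 21, 22, 23, 24}

Aᶜ = {1, 2, 3, 4, 6, 8, 9, 12, 13, 14, 15, 16, 17, 18, 19, 20, 21, 22, 23, 24}


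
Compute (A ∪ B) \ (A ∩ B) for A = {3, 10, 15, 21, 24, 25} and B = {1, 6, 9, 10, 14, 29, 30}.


A △ B = (A \ B) ∪ (B \ A) = elements in exactly one of A or B
A \ B = {3, 15, 21, 24, 25}
B \ A = {1, 6, 9, 14, 29, 30}
A △ B = {1, 3, 6, 9, 14, 15, 21, 24, 25, 29, 30}

A △ B = {1, 3, 6, 9, 14, 15, 21, 24, 25, 29, 30}


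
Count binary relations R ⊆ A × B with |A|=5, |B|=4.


A relation from A to B is any subset of A × B.
|A × B| = 5 × 4 = 20
# relations = 2^|A × B| = 2^20 = 1048576

Number of relations = 1048576


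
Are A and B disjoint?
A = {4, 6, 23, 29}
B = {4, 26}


Disjoint means A ∩ B = ∅.
A ∩ B = {4}
A ∩ B ≠ ∅, so A and B are NOT disjoint.

No, A and B are not disjoint (A ∩ B = {4})


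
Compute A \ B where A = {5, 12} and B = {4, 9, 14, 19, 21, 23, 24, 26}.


A \ B = elements in A but not in B
A = {5, 12}
B = {4, 9, 14, 19, 21, 23, 24, 26}
Remove from A any elements in B
A \ B = {5, 12}

A \ B = {5, 12}


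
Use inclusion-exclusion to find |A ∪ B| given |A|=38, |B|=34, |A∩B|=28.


|A ∪ B| = |A| + |B| - |A ∩ B|
= 38 + 34 - 28
= 44

|A ∪ B| = 44


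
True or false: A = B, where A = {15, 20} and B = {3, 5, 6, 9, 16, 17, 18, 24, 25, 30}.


Two sets are equal iff they have exactly the same elements.
A = {15, 20}
B = {3, 5, 6, 9, 16, 17, 18, 24, 25, 30}
Differences: {3, 5, 6, 9, 15, 16, 17, 18, 20, 24, 25, 30}
A ≠ B

No, A ≠ B


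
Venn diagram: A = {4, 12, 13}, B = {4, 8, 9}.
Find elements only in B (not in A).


A = {4, 12, 13}
B = {4, 8, 9}
Region: only in B (not in A)
Elements: {8, 9}

Elements only in B (not in A): {8, 9}


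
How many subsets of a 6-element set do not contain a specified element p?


Subsets of A avoiding p are subsets of A \ {p}, which has 5 elements.
Count = 2^(n-1) = 2^5
= 32

Number of subsets avoiding p = 32


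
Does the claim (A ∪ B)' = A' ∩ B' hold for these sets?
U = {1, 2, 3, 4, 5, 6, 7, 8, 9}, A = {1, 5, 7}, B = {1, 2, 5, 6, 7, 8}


LHS: A ∪ B = {1, 2, 5, 6, 7, 8}
(A ∪ B)' = U \ (A ∪ B) = {3, 4, 9}
A' = {2, 3, 4, 6, 8, 9}, B' = {3, 4, 9}
Claimed RHS: A' ∩ B' = {3, 4, 9}
Identity is VALID: LHS = RHS = {3, 4, 9} ✓

Identity is valid. (A ∪ B)' = A' ∩ B' = {3, 4, 9}


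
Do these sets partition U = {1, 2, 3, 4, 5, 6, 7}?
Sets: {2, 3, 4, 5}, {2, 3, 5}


A partition requires: (1) non-empty parts, (2) pairwise disjoint, (3) union = U
Parts: {2, 3, 4, 5}, {2, 3, 5}
Union of parts: {2, 3, 4, 5}
U = {1, 2, 3, 4, 5, 6, 7}
All non-empty? True
Pairwise disjoint? False
Covers U? False

No, not a valid partition


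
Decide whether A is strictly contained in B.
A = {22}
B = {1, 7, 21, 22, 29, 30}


A ⊂ B requires: A ⊆ B AND A ≠ B.
A ⊆ B? Yes
A = B? No
A ⊂ B: Yes (A is a proper subset of B)

Yes, A ⊂ B


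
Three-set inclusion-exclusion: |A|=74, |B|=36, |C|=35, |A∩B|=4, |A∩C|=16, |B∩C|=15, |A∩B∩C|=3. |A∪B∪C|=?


|A∪B∪C| = |A|+|B|+|C| - |A∩B|-|A∩C|-|B∩C| + |A∩B∩C|
= 74+36+35 - 4-16-15 + 3
= 145 - 35 + 3
= 113

|A ∪ B ∪ C| = 113


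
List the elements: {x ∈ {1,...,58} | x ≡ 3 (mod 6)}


Checking each candidate:
Condition: x in {1,...,58} with x ≡ 3 (mod 6)
Result = {3, 9, 15, 21, 27, 33, 39, 45, 51, 57}

{3, 9, 15, 21, 27, 33, 39, 45, 51, 57}


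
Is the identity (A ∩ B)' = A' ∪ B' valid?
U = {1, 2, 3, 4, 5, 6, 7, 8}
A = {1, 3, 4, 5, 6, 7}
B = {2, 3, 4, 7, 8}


LHS: A ∩ B = {3, 4, 7}
(A ∩ B)' = U \ (A ∩ B) = {1, 2, 5, 6, 8}
A' = {2, 8}, B' = {1, 5, 6}
Claimed RHS: A' ∪ B' = {1, 2, 5, 6, 8}
Identity is VALID: LHS = RHS = {1, 2, 5, 6, 8} ✓

Identity is valid. (A ∩ B)' = A' ∪ B' = {1, 2, 5, 6, 8}


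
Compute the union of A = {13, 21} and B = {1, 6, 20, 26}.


A ∪ B = all elements in A or B (or both)
A = {13, 21}
B = {1, 6, 20, 26}
A ∪ B = {1, 6, 13, 20, 21, 26}

A ∪ B = {1, 6, 13, 20, 21, 26}


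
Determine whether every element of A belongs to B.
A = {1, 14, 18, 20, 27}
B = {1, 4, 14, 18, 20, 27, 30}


A ⊆ B means every element of A is in B.
All elements of A are in B.
So A ⊆ B.

Yes, A ⊆ B


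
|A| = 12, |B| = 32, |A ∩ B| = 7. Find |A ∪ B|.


|A ∪ B| = |A| + |B| - |A ∩ B|
= 12 + 32 - 7
= 37

|A ∪ B| = 37


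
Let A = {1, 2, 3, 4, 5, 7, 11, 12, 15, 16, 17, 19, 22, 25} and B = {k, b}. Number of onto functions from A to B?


n = |A| = 14, k = |B| = 2. Surjections via inclusion-exclusion:
S(n,k) = Σ(-1)^i × C(k,i) × (k-i)^n, i=0 to k
i=0: (-1)^0×C(2,0)×2^14 = 16384
i=1: (-1)^1×C(2,1)×1^14 = -2
i=2: (-1)^2×C(2,2)×0^14 = 0
Total = 16382

Number of surjections = 16382


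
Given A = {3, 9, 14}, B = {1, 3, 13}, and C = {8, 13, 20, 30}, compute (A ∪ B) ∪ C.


A ∪ B = {1, 3, 9, 13, 14}
(A ∪ B) ∪ C = {1, 3, 8, 9, 13, 14, 20, 30}

A ∪ B ∪ C = {1, 3, 8, 9, 13, 14, 20, 30}


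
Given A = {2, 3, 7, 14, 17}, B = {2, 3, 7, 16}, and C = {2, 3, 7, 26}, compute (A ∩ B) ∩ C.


A ∩ B = {2, 3, 7}
(A ∩ B) ∩ C = {2, 3, 7}

A ∩ B ∩ C = {2, 3, 7}


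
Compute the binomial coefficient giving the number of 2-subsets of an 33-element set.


C(n,k) = n! / (k!(n-k)!)
C(33,2) = 33! / (2!31!)
= 528

C(33,2) = 528


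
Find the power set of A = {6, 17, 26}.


|A| = 3, so |P(A)| = 2^3 = 8
Enumerate subsets by cardinality (0 to 3):
∅, {6}, {17}, {26}, {6, 17}, {6, 26}, {17, 26}, {6, 17, 26}

P(A) has 8 subsets: ∅, {6}, {17}, {26}, {6, 17}, {6, 26}, {17, 26}, {6, 17, 26}


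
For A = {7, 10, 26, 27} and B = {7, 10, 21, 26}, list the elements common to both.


A ∩ B = elements in both A and B
A = {7, 10, 26, 27}
B = {7, 10, 21, 26}
A ∩ B = {7, 10, 26}

A ∩ B = {7, 10, 26}


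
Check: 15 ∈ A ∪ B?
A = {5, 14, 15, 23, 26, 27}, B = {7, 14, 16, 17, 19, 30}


A = {5, 14, 15, 23, 26, 27}, B = {7, 14, 16, 17, 19, 30}
A ∪ B = all elements in A or B
A ∪ B = {5, 7, 14, 15, 16, 17, 19, 23, 26, 27, 30}
Checking if 15 ∈ A ∪ B
15 is in A ∪ B → True

15 ∈ A ∪ B


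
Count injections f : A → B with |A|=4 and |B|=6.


An injection sends each of |A| = 4 inputs to a distinct output in B.
# injections = |B|·(|B|-1)·…·(|B|-|A|+1) = 6! / (6 - 4)!
= 6 × 5 × 4 × 3
= 360

Number of injections = 360


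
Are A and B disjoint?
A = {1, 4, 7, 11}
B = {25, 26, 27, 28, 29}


Disjoint means A ∩ B = ∅.
A ∩ B = ∅
A ∩ B = ∅, so A and B are disjoint.

Yes, A and B are disjoint


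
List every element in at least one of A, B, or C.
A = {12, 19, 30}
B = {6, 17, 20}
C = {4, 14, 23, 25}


A ∪ B = {6, 12, 17, 19, 20, 30}
(A ∪ B) ∪ C = {4, 6, 12, 14, 17, 19, 20, 23, 25, 30}

A ∪ B ∪ C = {4, 6, 12, 14, 17, 19, 20, 23, 25, 30}


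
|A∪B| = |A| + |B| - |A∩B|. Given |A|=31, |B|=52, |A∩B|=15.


|A ∪ B| = |A| + |B| - |A ∩ B|
= 31 + 52 - 15
= 68

|A ∪ B| = 68


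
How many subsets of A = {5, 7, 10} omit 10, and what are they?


A subset of A that omits 10 is a subset of A \ {10}, so there are 2^(n-1) = 2^2 = 4 of them.
Subsets excluding 10: ∅, {5}, {7}, {5, 7}

Subsets excluding 10 (4 total): ∅, {5}, {7}, {5, 7}


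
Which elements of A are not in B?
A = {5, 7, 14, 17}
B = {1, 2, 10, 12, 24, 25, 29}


A \ B = elements in A but not in B
A = {5, 7, 14, 17}
B = {1, 2, 10, 12, 24, 25, 29}
Remove from A any elements in B
A \ B = {5, 7, 14, 17}

A \ B = {5, 7, 14, 17}


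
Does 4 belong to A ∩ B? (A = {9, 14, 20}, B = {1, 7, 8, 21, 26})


A = {9, 14, 20}, B = {1, 7, 8, 21, 26}
A ∩ B = elements in both A and B
A ∩ B = ∅
Checking if 4 ∈ A ∩ B
4 is not in A ∩ B → False

4 ∉ A ∩ B


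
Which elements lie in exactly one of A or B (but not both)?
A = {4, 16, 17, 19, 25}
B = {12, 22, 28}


A △ B = (A \ B) ∪ (B \ A) = elements in exactly one of A or B
A \ B = {4, 16, 17, 19, 25}
B \ A = {12, 22, 28}
A △ B = {4, 12, 16, 17, 19, 22, 25, 28}

A △ B = {4, 12, 16, 17, 19, 22, 25, 28}


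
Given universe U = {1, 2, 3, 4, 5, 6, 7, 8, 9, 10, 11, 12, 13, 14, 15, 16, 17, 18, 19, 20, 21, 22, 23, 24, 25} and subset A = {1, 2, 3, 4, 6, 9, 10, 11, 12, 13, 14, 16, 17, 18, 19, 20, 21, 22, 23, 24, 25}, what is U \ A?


Aᶜ = U \ A = elements in U but not in A
U = {1, 2, 3, 4, 5, 6, 7, 8, 9, 10, 11, 12, 13, 14, 15, 16, 17, 18, 19, 20, 21, 22, 23, 24, 25}
A = {1, 2, 3, 4, 6, 9, 10, 11, 12, 13, 14, 16, 17, 18, 19, 20, 21, 22, 23, 24, 25}
Aᶜ = {5, 7, 8, 15}

Aᶜ = {5, 7, 8, 15}


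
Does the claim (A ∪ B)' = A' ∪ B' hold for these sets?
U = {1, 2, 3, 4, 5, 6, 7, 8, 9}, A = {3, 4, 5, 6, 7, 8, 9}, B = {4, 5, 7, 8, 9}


LHS: A ∪ B = {3, 4, 5, 6, 7, 8, 9}
(A ∪ B)' = U \ (A ∪ B) = {1, 2}
A' = {1, 2}, B' = {1, 2, 3, 6}
Claimed RHS: A' ∪ B' = {1, 2, 3, 6}
Identity is INVALID: LHS = {1, 2} but the RHS claimed here equals {1, 2, 3, 6}. The correct form is (A ∪ B)' = A' ∩ B'.

Identity is invalid: (A ∪ B)' = {1, 2} but A' ∪ B' = {1, 2, 3, 6}. The correct De Morgan law is (A ∪ B)' = A' ∩ B'.


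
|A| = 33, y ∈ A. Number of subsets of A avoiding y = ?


Subsets of A avoiding y are subsets of A \ {y}, which has 32 elements.
Count = 2^(n-1) = 2^32
= 4294967296

Number of subsets avoiding y = 4294967296


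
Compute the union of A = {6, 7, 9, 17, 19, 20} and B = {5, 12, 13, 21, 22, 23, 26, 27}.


A ∪ B = all elements in A or B (or both)
A = {6, 7, 9, 17, 19, 20}
B = {5, 12, 13, 21, 22, 23, 26, 27}
A ∪ B = {5, 6, 7, 9, 12, 13, 17, 19, 20, 21, 22, 23, 26, 27}

A ∪ B = {5, 6, 7, 9, 12, 13, 17, 19, 20, 21, 22, 23, 26, 27}


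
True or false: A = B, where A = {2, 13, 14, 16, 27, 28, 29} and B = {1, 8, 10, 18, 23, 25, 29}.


Two sets are equal iff they have exactly the same elements.
A = {2, 13, 14, 16, 27, 28, 29}
B = {1, 8, 10, 18, 23, 25, 29}
Differences: {1, 2, 8, 10, 13, 14, 16, 18, 23, 25, 27, 28}
A ≠ B

No, A ≠ B


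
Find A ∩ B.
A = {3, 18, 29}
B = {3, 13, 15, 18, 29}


A ∩ B = elements in both A and B
A = {3, 18, 29}
B = {3, 13, 15, 18, 29}
A ∩ B = {3, 18, 29}

A ∩ B = {3, 18, 29}


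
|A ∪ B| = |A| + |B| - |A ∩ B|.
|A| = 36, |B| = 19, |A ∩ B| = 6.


|A ∪ B| = |A| + |B| - |A ∩ B|
= 36 + 19 - 6
= 49

|A ∪ B| = 49


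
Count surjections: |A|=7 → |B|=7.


n = |A| = 7, k = |B| = 7. Surjections via inclusion-exclusion:
S(n,k) = Σ(-1)^i × C(k,i) × (k-i)^n, i=0 to k
i=0: (-1)^0×C(7,0)×7^7 = 823543
i=1: (-1)^1×C(7,1)×6^7 = -1959552
i=2: (-1)^2×C(7,2)×5^7 = 1640625
i=3: (-1)^3×C(7,3)×4^7 = -573440
i=4: (-1)^4×C(7,4)×3^7 = 76545
i=5: (-1)^5×C(7,5)×2^7 = -2688
i=6: (-1)^6×C(7,6)×1^7 = 7
i=7: (-1)^7×C(7,7)×0^7 = 0
Total = 5040

Number of surjections = 5040


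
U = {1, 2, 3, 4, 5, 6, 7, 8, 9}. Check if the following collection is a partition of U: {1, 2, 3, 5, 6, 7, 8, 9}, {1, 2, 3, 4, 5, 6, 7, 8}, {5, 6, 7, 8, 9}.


A partition requires: (1) non-empty parts, (2) pairwise disjoint, (3) union = U
Parts: {1, 2, 3, 5, 6, 7, 8, 9}, {1, 2, 3, 4, 5, 6, 7, 8}, {5, 6, 7, 8, 9}
Union of parts: {1, 2, 3, 4, 5, 6, 7, 8, 9}
U = {1, 2, 3, 4, 5, 6, 7, 8, 9}
All non-empty? True
Pairwise disjoint? False
Covers U? True

No, not a valid partition


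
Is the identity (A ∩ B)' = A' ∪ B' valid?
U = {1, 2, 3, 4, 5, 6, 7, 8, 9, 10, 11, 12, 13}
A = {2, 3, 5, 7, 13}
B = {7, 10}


LHS: A ∩ B = {7}
(A ∩ B)' = U \ (A ∩ B) = {1, 2, 3, 4, 5, 6, 8, 9, 10, 11, 12, 13}
A' = {1, 4, 6, 8, 9, 10, 11, 12}, B' = {1, 2, 3, 4, 5, 6, 8, 9, 11, 12, 13}
Claimed RHS: A' ∪ B' = {1, 2, 3, 4, 5, 6, 8, 9, 10, 11, 12, 13}
Identity is VALID: LHS = RHS = {1, 2, 3, 4, 5, 6, 8, 9, 10, 11, 12, 13} ✓

Identity is valid. (A ∩ B)' = A' ∪ B' = {1, 2, 3, 4, 5, 6, 8, 9, 10, 11, 12, 13}


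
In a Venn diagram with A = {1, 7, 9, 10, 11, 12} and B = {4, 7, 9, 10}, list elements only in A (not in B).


A = {1, 7, 9, 10, 11, 12}
B = {4, 7, 9, 10}
Region: only in A (not in B)
Elements: {1, 11, 12}

Elements only in A (not in B): {1, 11, 12}


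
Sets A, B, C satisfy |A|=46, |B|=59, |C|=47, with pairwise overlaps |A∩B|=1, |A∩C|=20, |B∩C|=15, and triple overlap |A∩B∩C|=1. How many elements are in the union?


|A∪B∪C| = |A|+|B|+|C| - |A∩B|-|A∩C|-|B∩C| + |A∩B∩C|
= 46+59+47 - 1-20-15 + 1
= 152 - 36 + 1
= 117

|A ∪ B ∪ C| = 117


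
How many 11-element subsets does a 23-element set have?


C(n,k) = n! / (k!(n-k)!)
C(23,11) = 23! / (11!12!)
= 1352078

C(23,11) = 1352078


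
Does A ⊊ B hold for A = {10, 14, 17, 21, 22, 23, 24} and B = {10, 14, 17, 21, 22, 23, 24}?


A ⊂ B requires: A ⊆ B AND A ≠ B.
A ⊆ B? Yes
A = B? Yes
A = B, so A is not a PROPER subset.

No, A is not a proper subset of B


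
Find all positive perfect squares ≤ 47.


Checking each candidate:
Condition: positive perfect squares ≤ 47
Result = {1, 4, 9, 16, 25, 36}

{1, 4, 9, 16, 25, 36}


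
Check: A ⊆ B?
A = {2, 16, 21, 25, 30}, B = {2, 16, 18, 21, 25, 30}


A ⊆ B means every element of A is in B.
All elements of A are in B.
So A ⊆ B.

Yes, A ⊆ B


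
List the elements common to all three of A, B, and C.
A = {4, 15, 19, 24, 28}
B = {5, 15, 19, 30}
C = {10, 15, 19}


A ∩ B = {15, 19}
(A ∩ B) ∩ C = {15, 19}

A ∩ B ∩ C = {15, 19}


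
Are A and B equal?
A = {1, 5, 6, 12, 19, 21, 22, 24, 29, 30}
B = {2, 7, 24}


Two sets are equal iff they have exactly the same elements.
A = {1, 5, 6, 12, 19, 21, 22, 24, 29, 30}
B = {2, 7, 24}
Differences: {1, 2, 5, 6, 7, 12, 19, 21, 22, 29, 30}
A ≠ B

No, A ≠ B


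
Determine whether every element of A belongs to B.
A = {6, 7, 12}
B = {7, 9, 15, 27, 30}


A ⊆ B means every element of A is in B.
Elements in A not in B: {6, 12}
So A ⊄ B.

No, A ⊄ B


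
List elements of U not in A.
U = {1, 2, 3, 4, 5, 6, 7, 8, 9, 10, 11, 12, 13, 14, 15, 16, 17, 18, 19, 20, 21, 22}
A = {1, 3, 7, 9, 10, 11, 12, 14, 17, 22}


Aᶜ = U \ A = elements in U but not in A
U = {1, 2, 3, 4, 5, 6, 7, 8, 9, 10, 11, 12, 13, 14, 15, 16, 17, 18, 19, 20, 21, 22}
A = {1, 3, 7, 9, 10, 11, 12, 14, 17, 22}
Aᶜ = {2, 4, 5, 6, 8, 13, 15, 16, 18, 19, 20, 21}

Aᶜ = {2, 4, 5, 6, 8, 13, 15, 16, 18, 19, 20, 21}


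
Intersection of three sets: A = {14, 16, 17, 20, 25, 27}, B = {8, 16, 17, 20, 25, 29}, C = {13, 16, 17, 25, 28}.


A ∩ B = {16, 17, 20, 25}
(A ∩ B) ∩ C = {16, 17, 25}

A ∩ B ∩ C = {16, 17, 25}


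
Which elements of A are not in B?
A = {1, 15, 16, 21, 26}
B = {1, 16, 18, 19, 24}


A \ B = elements in A but not in B
A = {1, 15, 16, 21, 26}
B = {1, 16, 18, 19, 24}
Remove from A any elements in B
A \ B = {15, 21, 26}

A \ B = {15, 21, 26}


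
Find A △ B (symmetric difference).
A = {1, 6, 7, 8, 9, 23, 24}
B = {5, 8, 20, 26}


A △ B = (A \ B) ∪ (B \ A) = elements in exactly one of A or B
A \ B = {1, 6, 7, 9, 23, 24}
B \ A = {5, 20, 26}
A △ B = {1, 5, 6, 7, 9, 20, 23, 24, 26}

A △ B = {1, 5, 6, 7, 9, 20, 23, 24, 26}


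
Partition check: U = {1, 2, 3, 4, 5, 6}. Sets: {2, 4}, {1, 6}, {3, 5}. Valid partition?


A partition requires: (1) non-empty parts, (2) pairwise disjoint, (3) union = U
Parts: {2, 4}, {1, 6}, {3, 5}
Union of parts: {1, 2, 3, 4, 5, 6}
U = {1, 2, 3, 4, 5, 6}
All non-empty? True
Pairwise disjoint? True
Covers U? True

Yes, valid partition


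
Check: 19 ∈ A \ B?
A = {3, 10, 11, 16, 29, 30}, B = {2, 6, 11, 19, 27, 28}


A = {3, 10, 11, 16, 29, 30}, B = {2, 6, 11, 19, 27, 28}
A \ B = elements in A but not in B
A \ B = {3, 10, 16, 29, 30}
Checking if 19 ∈ A \ B
19 is not in A \ B → False

19 ∉ A \ B


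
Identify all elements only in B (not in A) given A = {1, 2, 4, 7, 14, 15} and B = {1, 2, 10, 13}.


A = {1, 2, 4, 7, 14, 15}
B = {1, 2, 10, 13}
Region: only in B (not in A)
Elements: {10, 13}

Elements only in B (not in A): {10, 13}


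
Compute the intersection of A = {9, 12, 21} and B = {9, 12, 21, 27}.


A ∩ B = elements in both A and B
A = {9, 12, 21}
B = {9, 12, 21, 27}
A ∩ B = {9, 12, 21}

A ∩ B = {9, 12, 21}


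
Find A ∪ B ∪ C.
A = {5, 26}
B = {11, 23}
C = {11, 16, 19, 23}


A ∪ B = {5, 11, 23, 26}
(A ∪ B) ∪ C = {5, 11, 16, 19, 23, 26}

A ∪ B ∪ C = {5, 11, 16, 19, 23, 26}


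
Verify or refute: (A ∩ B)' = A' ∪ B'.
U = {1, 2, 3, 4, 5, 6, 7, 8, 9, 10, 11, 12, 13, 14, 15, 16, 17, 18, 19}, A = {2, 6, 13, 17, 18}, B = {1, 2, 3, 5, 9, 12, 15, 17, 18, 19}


LHS: A ∩ B = {2, 17, 18}
(A ∩ B)' = U \ (A ∩ B) = {1, 3, 4, 5, 6, 7, 8, 9, 10, 11, 12, 13, 14, 15, 16, 19}
A' = {1, 3, 4, 5, 7, 8, 9, 10, 11, 12, 14, 15, 16, 19}, B' = {4, 6, 7, 8, 10, 11, 13, 14, 16}
Claimed RHS: A' ∪ B' = {1, 3, 4, 5, 6, 7, 8, 9, 10, 11, 12, 13, 14, 15, 16, 19}
Identity is VALID: LHS = RHS = {1, 3, 4, 5, 6, 7, 8, 9, 10, 11, 12, 13, 14, 15, 16, 19} ✓

Identity is valid. (A ∩ B)' = A' ∪ B' = {1, 3, 4, 5, 6, 7, 8, 9, 10, 11, 12, 13, 14, 15, 16, 19}


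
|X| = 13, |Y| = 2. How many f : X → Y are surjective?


n = |X| = 13, k = |Y| = 2. Surjections via inclusion-exclusion:
S(n,k) = Σ(-1)^i × C(k,i) × (k-i)^n, i=0 to k
i=0: (-1)^0×C(2,0)×2^13 = 8192
i=1: (-1)^1×C(2,1)×1^13 = -2
i=2: (-1)^2×C(2,2)×0^13 = 0
Total = 8190

Number of surjections = 8190


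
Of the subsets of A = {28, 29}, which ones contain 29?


A subset of A contains 29 iff the remaining 1 elements form any subset of A \ {29}.
Count: 2^(n-1) = 2^1 = 2
Subsets containing 29: {29}, {28, 29}

Subsets containing 29 (2 total): {29}, {28, 29}


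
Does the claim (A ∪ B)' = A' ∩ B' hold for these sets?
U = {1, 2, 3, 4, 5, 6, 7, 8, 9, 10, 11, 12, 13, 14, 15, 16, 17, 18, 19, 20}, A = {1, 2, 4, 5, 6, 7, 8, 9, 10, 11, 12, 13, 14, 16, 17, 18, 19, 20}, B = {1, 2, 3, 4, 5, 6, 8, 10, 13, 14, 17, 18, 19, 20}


LHS: A ∪ B = {1, 2, 3, 4, 5, 6, 7, 8, 9, 10, 11, 12, 13, 14, 16, 17, 18, 19, 20}
(A ∪ B)' = U \ (A ∪ B) = {15}
A' = {3, 15}, B' = {7, 9, 11, 12, 15, 16}
Claimed RHS: A' ∩ B' = {15}
Identity is VALID: LHS = RHS = {15} ✓

Identity is valid. (A ∪ B)' = A' ∩ B' = {15}


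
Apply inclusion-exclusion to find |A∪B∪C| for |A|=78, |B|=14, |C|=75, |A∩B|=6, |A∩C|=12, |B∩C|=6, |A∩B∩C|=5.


|A∪B∪C| = |A|+|B|+|C| - |A∩B|-|A∩C|-|B∩C| + |A∩B∩C|
= 78+14+75 - 6-12-6 + 5
= 167 - 24 + 5
= 148

|A ∪ B ∪ C| = 148


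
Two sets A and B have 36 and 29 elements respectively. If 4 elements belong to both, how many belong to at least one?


|A ∪ B| = |A| + |B| - |A ∩ B|
= 36 + 29 - 4
= 61

|A ∪ B| = 61


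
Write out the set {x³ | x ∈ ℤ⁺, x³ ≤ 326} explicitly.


Checking each candidate:
Condition: positive perfect cubes ≤ 326
Result = {1, 8, 27, 64, 125, 216}

{1, 8, 27, 64, 125, 216}


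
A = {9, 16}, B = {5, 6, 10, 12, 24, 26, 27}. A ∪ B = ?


A ∪ B = all elements in A or B (or both)
A = {9, 16}
B = {5, 6, 10, 12, 24, 26, 27}
A ∪ B = {5, 6, 9, 10, 12, 16, 24, 26, 27}

A ∪ B = {5, 6, 9, 10, 12, 16, 24, 26, 27}


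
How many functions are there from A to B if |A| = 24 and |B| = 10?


Each of |A| = 24 inputs maps to any of |B| = 10 outputs.
# functions = |B|^|A| = 10^24
= 1000000000000000000000000

Number of functions = 1000000000000000000000000


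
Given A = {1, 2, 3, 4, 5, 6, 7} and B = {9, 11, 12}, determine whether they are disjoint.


Disjoint means A ∩ B = ∅.
A ∩ B = ∅
A ∩ B = ∅, so A and B are disjoint.

Yes, A and B are disjoint


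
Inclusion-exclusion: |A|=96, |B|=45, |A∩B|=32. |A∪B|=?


|A ∪ B| = |A| + |B| - |A ∩ B|
= 96 + 45 - 32
= 109

|A ∪ B| = 109


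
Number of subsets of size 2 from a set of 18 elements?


C(n,k) = n! / (k!(n-k)!)
C(18,2) = 18! / (2!16!)
= 153

C(18,2) = 153


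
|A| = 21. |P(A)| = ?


Number of subsets = 2^n
= 2^21
= 2097152

|P(A)| = 2097152


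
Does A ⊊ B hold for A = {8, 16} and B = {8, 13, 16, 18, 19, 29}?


A ⊂ B requires: A ⊆ B AND A ≠ B.
A ⊆ B? Yes
A = B? No
A ⊂ B: Yes (A is a proper subset of B)

Yes, A ⊂ B


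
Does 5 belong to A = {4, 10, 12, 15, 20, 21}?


A = {4, 10, 12, 15, 20, 21}
Checking if 5 is in A
5 is not in A → False

5 ∉ A


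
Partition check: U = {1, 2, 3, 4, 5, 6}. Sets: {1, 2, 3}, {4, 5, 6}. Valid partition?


A partition requires: (1) non-empty parts, (2) pairwise disjoint, (3) union = U
Parts: {1, 2, 3}, {4, 5, 6}
Union of parts: {1, 2, 3, 4, 5, 6}
U = {1, 2, 3, 4, 5, 6}
All non-empty? True
Pairwise disjoint? True
Covers U? True

Yes, valid partition


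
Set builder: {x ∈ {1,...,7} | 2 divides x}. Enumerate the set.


Checking each candidate:
Condition: multiples of 2 in {1,...,7}
Result = {2, 4, 6}

{2, 4, 6}


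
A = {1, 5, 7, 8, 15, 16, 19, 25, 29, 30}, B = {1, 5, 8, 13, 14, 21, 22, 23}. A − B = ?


A \ B = elements in A but not in B
A = {1, 5, 7, 8, 15, 16, 19, 25, 29, 30}
B = {1, 5, 8, 13, 14, 21, 22, 23}
Remove from A any elements in B
A \ B = {7, 15, 16, 19, 25, 29, 30}

A \ B = {7, 15, 16, 19, 25, 29, 30}


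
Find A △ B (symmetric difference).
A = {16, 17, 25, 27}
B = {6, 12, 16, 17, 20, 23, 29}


A △ B = (A \ B) ∪ (B \ A) = elements in exactly one of A or B
A \ B = {25, 27}
B \ A = {6, 12, 20, 23, 29}
A △ B = {6, 12, 20, 23, 25, 27, 29}

A △ B = {6, 12, 20, 23, 25, 27, 29}


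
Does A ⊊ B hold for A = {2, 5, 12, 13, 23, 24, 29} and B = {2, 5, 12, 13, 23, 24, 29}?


A ⊂ B requires: A ⊆ B AND A ≠ B.
A ⊆ B? Yes
A = B? Yes
A = B, so A is not a PROPER subset.

No, A is not a proper subset of B


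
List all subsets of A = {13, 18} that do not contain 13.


A subset of A that omits 13 is a subset of A \ {13}, so there are 2^(n-1) = 2^1 = 2 of them.
Subsets excluding 13: ∅, {18}

Subsets excluding 13 (2 total): ∅, {18}


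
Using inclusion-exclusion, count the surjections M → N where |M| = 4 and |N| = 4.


n = |M| = 4, k = |N| = 4. Surjections via inclusion-exclusion:
S(n,k) = Σ(-1)^i × C(k,i) × (k-i)^n, i=0 to k
i=0: (-1)^0×C(4,0)×4^4 = 256
i=1: (-1)^1×C(4,1)×3^4 = -324
i=2: (-1)^2×C(4,2)×2^4 = 96
i=3: (-1)^3×C(4,3)×1^4 = -4
i=4: (-1)^4×C(4,4)×0^4 = 0
Total = 24

Number of surjections = 24


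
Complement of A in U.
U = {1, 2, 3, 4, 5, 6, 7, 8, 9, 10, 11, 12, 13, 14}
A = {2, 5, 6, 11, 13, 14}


Aᶜ = U \ A = elements in U but not in A
U = {1, 2, 3, 4, 5, 6, 7, 8, 9, 10, 11, 12, 13, 14}
A = {2, 5, 6, 11, 13, 14}
Aᶜ = {1, 3, 4, 7, 8, 9, 10, 12}

Aᶜ = {1, 3, 4, 7, 8, 9, 10, 12}


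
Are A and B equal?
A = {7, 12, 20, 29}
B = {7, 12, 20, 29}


Two sets are equal iff they have exactly the same elements.
A = {7, 12, 20, 29}
B = {7, 12, 20, 29}
Same elements → A = B

Yes, A = B


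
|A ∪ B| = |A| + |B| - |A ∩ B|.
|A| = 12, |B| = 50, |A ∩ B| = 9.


|A ∪ B| = |A| + |B| - |A ∩ B|
= 12 + 50 - 9
= 53

|A ∪ B| = 53


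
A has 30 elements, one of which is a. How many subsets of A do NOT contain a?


Subsets of A avoiding a are subsets of A \ {a}, which has 29 elements.
Count = 2^(n-1) = 2^29
= 536870912

Number of subsets avoiding a = 536870912


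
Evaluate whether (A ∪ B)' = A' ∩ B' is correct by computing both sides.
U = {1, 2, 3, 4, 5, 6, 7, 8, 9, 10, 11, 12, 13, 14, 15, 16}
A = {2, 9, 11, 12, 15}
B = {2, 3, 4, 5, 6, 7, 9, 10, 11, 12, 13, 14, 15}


LHS: A ∪ B = {2, 3, 4, 5, 6, 7, 9, 10, 11, 12, 13, 14, 15}
(A ∪ B)' = U \ (A ∪ B) = {1, 8, 16}
A' = {1, 3, 4, 5, 6, 7, 8, 10, 13, 14, 16}, B' = {1, 8, 16}
Claimed RHS: A' ∩ B' = {1, 8, 16}
Identity is VALID: LHS = RHS = {1, 8, 16} ✓

Identity is valid. (A ∪ B)' = A' ∩ B' = {1, 8, 16}


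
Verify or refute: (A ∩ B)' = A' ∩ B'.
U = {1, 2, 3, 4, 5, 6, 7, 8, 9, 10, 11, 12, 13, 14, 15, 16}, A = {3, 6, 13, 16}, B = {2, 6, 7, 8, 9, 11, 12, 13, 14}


LHS: A ∩ B = {6, 13}
(A ∩ B)' = U \ (A ∩ B) = {1, 2, 3, 4, 5, 7, 8, 9, 10, 11, 12, 14, 15, 16}
A' = {1, 2, 4, 5, 7, 8, 9, 10, 11, 12, 14, 15}, B' = {1, 3, 4, 5, 10, 15, 16}
Claimed RHS: A' ∩ B' = {1, 4, 5, 10, 15}
Identity is INVALID: LHS = {1, 2, 3, 4, 5, 7, 8, 9, 10, 11, 12, 14, 15, 16} but the RHS claimed here equals {1, 4, 5, 10, 15}. The correct form is (A ∩ B)' = A' ∪ B'.

Identity is invalid: (A ∩ B)' = {1, 2, 3, 4, 5, 7, 8, 9, 10, 11, 12, 14, 15, 16} but A' ∩ B' = {1, 4, 5, 10, 15}. The correct De Morgan law is (A ∩ B)' = A' ∪ B'.


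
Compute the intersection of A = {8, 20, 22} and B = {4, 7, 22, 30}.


A ∩ B = elements in both A and B
A = {8, 20, 22}
B = {4, 7, 22, 30}
A ∩ B = {22}

A ∩ B = {22}


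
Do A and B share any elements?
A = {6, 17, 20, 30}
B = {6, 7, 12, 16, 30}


Disjoint means A ∩ B = ∅.
A ∩ B = {6, 30}
A ∩ B ≠ ∅, so A and B are NOT disjoint.

Yes — A and B share the element(s) of A ∩ B = {6, 30}, so they are not disjoint


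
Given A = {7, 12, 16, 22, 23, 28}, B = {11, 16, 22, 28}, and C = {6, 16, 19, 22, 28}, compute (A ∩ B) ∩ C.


A ∩ B = {16, 22, 28}
(A ∩ B) ∩ C = {16, 22, 28}

A ∩ B ∩ C = {16, 22, 28}
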